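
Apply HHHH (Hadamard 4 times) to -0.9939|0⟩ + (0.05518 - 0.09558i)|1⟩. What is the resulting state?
-0.9939|0⟩ + (0.05518 - 0.09558i)|1⟩

H² = I, so an even number of Hadamards cancels: H^4 = I and the state is unchanged.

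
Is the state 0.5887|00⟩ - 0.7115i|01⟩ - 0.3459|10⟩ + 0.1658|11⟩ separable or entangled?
Entangled

Writing the state as a|00⟩ + b|01⟩ + c|10⟩ + d|11⟩, it is a product state iff ad − bc = 0.
Here (a, b, c, d) = (0.5887, -0.7115i, -0.3459, 0.1658): ad − bc = (0.5887)(0.1658) − (-0.7115i)(-0.3459) = (0.09761 - 0.2461i) ≠ 0, so the state is entangled.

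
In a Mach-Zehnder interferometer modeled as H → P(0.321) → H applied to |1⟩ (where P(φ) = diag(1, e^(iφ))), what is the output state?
(0.02554 - 0.1578i)|0⟩ + (0.9745 + 0.1578i)|1⟩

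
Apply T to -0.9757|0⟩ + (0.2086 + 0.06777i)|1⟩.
-0.9757|0⟩ + (0.09958 + 0.1954i)|1⟩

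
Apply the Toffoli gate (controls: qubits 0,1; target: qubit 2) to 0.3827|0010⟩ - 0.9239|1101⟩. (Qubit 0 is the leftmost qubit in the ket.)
0.3827|0010⟩ - 0.9239|1111⟩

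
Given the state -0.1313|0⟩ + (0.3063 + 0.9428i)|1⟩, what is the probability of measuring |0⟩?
0.01724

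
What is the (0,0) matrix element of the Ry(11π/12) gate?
0.1305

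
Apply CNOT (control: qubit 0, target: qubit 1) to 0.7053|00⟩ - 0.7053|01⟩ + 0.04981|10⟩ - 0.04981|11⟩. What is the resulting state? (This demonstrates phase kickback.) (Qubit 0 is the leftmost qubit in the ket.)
0.7053|00⟩ - 0.7053|01⟩ - 0.04981|10⟩ + 0.04981|11⟩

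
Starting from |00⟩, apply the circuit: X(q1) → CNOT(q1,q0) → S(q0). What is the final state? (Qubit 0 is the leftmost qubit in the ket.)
i|11⟩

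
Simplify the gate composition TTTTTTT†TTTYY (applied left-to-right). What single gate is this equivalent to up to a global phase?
I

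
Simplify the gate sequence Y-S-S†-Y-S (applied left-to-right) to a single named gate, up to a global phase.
S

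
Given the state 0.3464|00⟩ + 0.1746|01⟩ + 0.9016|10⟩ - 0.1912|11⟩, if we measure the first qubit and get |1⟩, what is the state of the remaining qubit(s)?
0.9782|0⟩ - 0.2075|1⟩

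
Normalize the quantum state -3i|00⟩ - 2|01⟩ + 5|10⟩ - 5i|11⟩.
-(1/√7)i|00⟩ - 0.252|01⟩ + 0.6299|10⟩ - 0.6299i|11⟩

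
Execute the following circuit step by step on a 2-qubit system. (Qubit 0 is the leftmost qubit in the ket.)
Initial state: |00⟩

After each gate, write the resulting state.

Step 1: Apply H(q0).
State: 1/√2|00⟩ + 1/√2|10⟩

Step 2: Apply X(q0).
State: 1/√2|00⟩ + 1/√2|10⟩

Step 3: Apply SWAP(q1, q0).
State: 1/√2|00⟩ + 1/√2|01⟩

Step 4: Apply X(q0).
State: 1/√2|10⟩ + 1/√2|11⟩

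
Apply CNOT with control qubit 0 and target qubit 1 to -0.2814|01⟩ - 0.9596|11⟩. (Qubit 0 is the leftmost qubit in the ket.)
-0.2814|01⟩ - 0.9596|10⟩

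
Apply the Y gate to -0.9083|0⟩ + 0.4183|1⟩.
-0.4183i|0⟩ - 0.9083i|1⟩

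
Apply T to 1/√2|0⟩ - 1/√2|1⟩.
1/√2|0⟩ + (-1/2 - (1/2)i)|1⟩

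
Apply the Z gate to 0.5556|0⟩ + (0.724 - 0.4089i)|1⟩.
0.5556|0⟩ + (-0.724 + 0.4089i)|1⟩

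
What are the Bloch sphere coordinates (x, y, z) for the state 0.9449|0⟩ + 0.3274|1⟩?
(0.6187, 0, 0.7856)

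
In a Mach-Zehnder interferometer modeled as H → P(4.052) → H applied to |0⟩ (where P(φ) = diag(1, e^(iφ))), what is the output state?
(0.1933 - 0.3949i)|0⟩ + (0.8067 + 0.3949i)|1⟩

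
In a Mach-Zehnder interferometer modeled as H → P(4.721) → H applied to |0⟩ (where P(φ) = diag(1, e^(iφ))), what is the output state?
(0.5043 - 0.5i)|0⟩ + (0.4957 + 0.5i)|1⟩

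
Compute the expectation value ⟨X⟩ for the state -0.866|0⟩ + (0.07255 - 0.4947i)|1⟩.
-0.1257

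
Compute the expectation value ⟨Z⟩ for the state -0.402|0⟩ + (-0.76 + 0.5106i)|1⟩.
-0.6767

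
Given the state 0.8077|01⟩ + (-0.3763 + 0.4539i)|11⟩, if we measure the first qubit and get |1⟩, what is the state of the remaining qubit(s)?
(-0.6382 + 0.7698i)|1⟩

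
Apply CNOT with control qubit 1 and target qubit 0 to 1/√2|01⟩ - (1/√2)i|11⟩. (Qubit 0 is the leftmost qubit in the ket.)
-(1/√2)i|01⟩ + 1/√2|11⟩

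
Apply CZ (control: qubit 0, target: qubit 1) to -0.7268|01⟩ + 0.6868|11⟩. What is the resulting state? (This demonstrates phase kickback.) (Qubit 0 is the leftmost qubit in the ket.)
-0.7268|01⟩ - 0.6868|11⟩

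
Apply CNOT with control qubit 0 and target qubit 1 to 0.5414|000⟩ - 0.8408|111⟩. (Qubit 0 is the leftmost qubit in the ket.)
0.5414|000⟩ - 0.8408|101⟩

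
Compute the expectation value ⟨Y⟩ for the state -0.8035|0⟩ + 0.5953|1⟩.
0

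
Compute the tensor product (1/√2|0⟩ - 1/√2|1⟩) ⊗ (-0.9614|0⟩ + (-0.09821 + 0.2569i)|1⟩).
-0.6798|00⟩ + (-0.06944 + 0.1817i)|01⟩ + 0.6798|10⟩ + (0.06944 - 0.1817i)|11⟩

amp(|b₁b₂…⟩) = product of the factor amplitudes for bits b₁, b₂, …; only kets whose every factor amplitude is nonzero survive.
|00⟩: (1/√2)(-0.9614) = -0.6798
|01⟩: (1/√2)(-0.09821 + 0.2569i) = (-0.06944 + 0.1817i)
|10⟩: (-1/√2)(-0.9614) = 0.6798
|11⟩: (-1/√2)(-0.09821 + 0.2569i) = (0.06944 - 0.1817i)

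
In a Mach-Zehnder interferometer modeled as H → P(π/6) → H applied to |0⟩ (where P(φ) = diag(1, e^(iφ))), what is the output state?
(0.933 + 0.25i)|0⟩ + (0.06699 - 0.25i)|1⟩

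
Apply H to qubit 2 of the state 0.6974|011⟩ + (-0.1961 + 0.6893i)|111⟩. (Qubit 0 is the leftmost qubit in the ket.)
0.4931|010⟩ - 0.4931|011⟩ + (-0.1387 + 0.4874i)|110⟩ + (0.1387 - 0.4874i)|111⟩

H on qubit 2 mixes each pair of kets that differ only in qubit 2: amplitudes (a, b) of (|…0…⟩, |…1…⟩) become ((a + b)/√2, (a − b)/√2). Kets absent from the input have amplitude 0.
(|010⟩, |011⟩): (a, b) = (0, 0.6974) → (0.4931, -0.4931)
(|110⟩, |111⟩): (a, b) = (0, (-0.1961 + 0.6893i)) → ((-0.1387 + 0.4874i), (0.1387 - 0.4874i))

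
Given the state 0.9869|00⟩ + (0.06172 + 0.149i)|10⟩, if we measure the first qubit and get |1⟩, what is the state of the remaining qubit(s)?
(0.3827 + 0.9239i)|0⟩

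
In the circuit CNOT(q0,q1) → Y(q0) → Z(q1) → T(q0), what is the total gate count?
4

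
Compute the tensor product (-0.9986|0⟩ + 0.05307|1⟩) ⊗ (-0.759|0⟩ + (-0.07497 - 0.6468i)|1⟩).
0.7579|00⟩ + (0.07487 + 0.6459i)|01⟩ - 0.04028|10⟩ + (-0.003979 - 0.03433i)|11⟩

amp(|b₁b₂…⟩) = product of the factor amplitudes for bits b₁, b₂, …; only kets whose every factor amplitude is nonzero survive.
|00⟩: (-0.9986)(-0.759) = 0.7579
|01⟩: (-0.9986)(-0.07497 - 0.6468i) = (0.07487 + 0.6459i)
|10⟩: (0.05307)(-0.759) = -0.04028
|11⟩: (0.05307)(-0.07497 - 0.6468i) = (-0.003979 - 0.03433i)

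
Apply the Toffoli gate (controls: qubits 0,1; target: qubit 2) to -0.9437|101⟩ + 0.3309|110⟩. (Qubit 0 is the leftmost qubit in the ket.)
-0.9437|101⟩ + 0.3309|111⟩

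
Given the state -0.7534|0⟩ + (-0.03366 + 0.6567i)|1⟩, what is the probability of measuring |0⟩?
0.5676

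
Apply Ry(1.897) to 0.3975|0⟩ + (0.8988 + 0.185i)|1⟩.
(-0.4986 - 0.1503i)|0⟩ + (0.8469 + 0.1078i)|1⟩

Ry(1.897) = [[cos(θ/2), −sin(θ/2)], [sin(θ/2), cos(θ/2)]]; θ = 1.897, cos(θ/2) ≈ 0.582903, sin(θ/2) ≈ 0.812542.
With a = amp(|0⟩) = 0.3975 and b = amp(|1⟩) = (0.8988 + 0.185i):
new amp(|0⟩) = (0.582903)·a + (-0.812542)·b = (-0.4986 - 0.1503i)
new amp(|1⟩) = (0.812542)·a + (0.582903)·b = (0.8469 + 0.1078i)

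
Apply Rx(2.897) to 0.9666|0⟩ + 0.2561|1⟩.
(0.1179 - 0.2542i)|0⟩ + (0.03124 - 0.9594i)|1⟩

Rx(2.897) = [[cos(θ/2), −i·sin(θ/2)], [−i·sin(θ/2), cos(θ/2)]]; θ = 2.897, cos(θ/2) ≈ 0.121992, sin(θ/2) ≈ 0.992531.
With a = amp(|0⟩) = 0.9666 and b = amp(|1⟩) = 0.2561:
new amp(|0⟩) = (0.121992)·a + (-0.992531i)·b = (0.1179 - 0.2542i)
new amp(|1⟩) = (-0.992531i)·a + (0.121992)·b = (0.03124 - 0.9594i)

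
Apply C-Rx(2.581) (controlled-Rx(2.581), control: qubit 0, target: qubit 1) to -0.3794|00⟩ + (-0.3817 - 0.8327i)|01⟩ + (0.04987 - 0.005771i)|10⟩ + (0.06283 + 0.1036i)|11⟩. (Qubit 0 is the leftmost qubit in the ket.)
-0.3794|00⟩ + (-0.3817 - 0.8327i)|01⟩ + (0.1134 - 0.06197i)|10⟩ + (0.01184 - 0.01926i)|11⟩

C-Rx(2.581) leaves the control-|0⟩ kets |00⟩, |01⟩ unchanged and applies Rx(2.581) to qubit 1 on the control-|1⟩ pair (|10⟩, |11⟩).
Rx(2.581) = [[cos(θ/2), −i·sin(θ/2)], [−i·sin(θ/2), cos(θ/2)]]; θ = 2.581, cos(θ/2) ≈ 0.27664, sin(θ/2) ≈ 0.960974.
With a = amp(|10⟩) = (0.04987 - 0.005771i) and b = amp(|11⟩) = (0.06283 + 0.1036i):
new amp(|10⟩) = (0.27664)·a + (-0.960974i)·b = (0.1134 - 0.06197i)
new amp(|11⟩) = (-0.960974i)·a + (0.27664)·b = (0.01184 - 0.01926i)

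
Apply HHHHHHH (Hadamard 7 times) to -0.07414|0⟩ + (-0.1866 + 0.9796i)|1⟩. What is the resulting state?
(-0.1844 + 0.6927i)|0⟩ + (0.07952 - 0.6927i)|1⟩

H² = I, so H^7 = H: a single Hadamard. With (a, b) = (-0.07414, (-0.1866 + 0.9796i)), H gives ((a + b)/√2, (a − b)/√2) = ((-0.1844 + 0.6927i), (0.07952 - 0.6927i)).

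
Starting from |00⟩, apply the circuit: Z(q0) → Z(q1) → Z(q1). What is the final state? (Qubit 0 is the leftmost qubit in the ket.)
|00⟩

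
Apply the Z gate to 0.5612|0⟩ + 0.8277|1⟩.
0.5612|0⟩ - 0.8277|1⟩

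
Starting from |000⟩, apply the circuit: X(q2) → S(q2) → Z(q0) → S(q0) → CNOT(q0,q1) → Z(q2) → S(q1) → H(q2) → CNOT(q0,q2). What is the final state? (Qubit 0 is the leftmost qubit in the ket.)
-(1/√2)i|000⟩ + (1/√2)i|001⟩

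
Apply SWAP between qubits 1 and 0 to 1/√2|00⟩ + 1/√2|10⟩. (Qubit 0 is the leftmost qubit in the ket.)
1/√2|00⟩ + 1/√2|01⟩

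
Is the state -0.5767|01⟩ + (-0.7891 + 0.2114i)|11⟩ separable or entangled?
Separable

Writing the state as a|00⟩ + b|01⟩ + c|10⟩ + d|11⟩, it is a product state iff ad − bc = 0.
Here (a, b, c, d) = (0, -0.5767, 0, (-0.7891 + 0.2114i)): ad − bc = (0)(-0.7891 + 0.2114i) − (-0.5767)(0) = 0, so the state is separable.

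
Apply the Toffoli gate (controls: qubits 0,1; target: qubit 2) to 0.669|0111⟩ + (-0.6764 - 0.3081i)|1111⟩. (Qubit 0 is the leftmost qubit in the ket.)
0.669|0111⟩ + (-0.6764 - 0.3081i)|1101⟩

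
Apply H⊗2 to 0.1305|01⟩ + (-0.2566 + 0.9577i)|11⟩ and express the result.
(-0.06305 + 0.4789i)|00⟩ + (0.06305 - 0.4789i)|01⟩ + (0.1936 - 0.4789i)|10⟩ + (-0.1936 + 0.4789i)|11⟩

H⊗2 gives amp(|y⟩) = (1/2) Σ_x (−1)^(x·y) amp(|x⟩), where x·y is the number of positions in which both x and y have a 1.
|00⟩: (0.1305 + (-0.2566 + 0.9577i))/2 = (-0.06305 + 0.4789i)
|01⟩: (-0.1305 - (-0.2566 + 0.9577i))/2 = (0.06305 - 0.4789i)
|10⟩: (0.1305 - (-0.2566 + 0.9577i))/2 = (0.1936 - 0.4789i)
|11⟩: (-0.1305 + (-0.2566 + 0.9577i))/2 = (-0.1936 + 0.4789i)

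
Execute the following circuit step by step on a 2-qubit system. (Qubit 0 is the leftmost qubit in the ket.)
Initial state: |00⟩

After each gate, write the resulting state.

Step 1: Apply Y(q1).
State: i|01⟩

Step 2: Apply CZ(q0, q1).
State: i|01⟩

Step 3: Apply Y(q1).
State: |00⟩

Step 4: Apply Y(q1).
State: i|01⟩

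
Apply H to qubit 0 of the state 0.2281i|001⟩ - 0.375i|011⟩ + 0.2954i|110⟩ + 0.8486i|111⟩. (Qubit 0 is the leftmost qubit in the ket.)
0.1613i|001⟩ + 0.2089i|010⟩ + 0.3349i|011⟩ + 0.1613i|101⟩ - 0.2089i|110⟩ - 0.8652i|111⟩

H on qubit 0 mixes each pair of kets that differ only in qubit 0: amplitudes (a, b) of (|…0…⟩, |…1…⟩) become ((a + b)/√2, (a − b)/√2). Kets absent from the input have amplitude 0.
(|001⟩, |101⟩): (a, b) = (0.2281i, 0) → (0.1613i, 0.1613i)
(|010⟩, |110⟩): (a, b) = (0, 0.2954i) → (0.2089i, -0.2089i)
(|011⟩, |111⟩): (a, b) = (-0.375i, 0.8486i) → (0.3349i, -0.8652i)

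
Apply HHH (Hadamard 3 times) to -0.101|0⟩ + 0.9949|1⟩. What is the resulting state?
0.6321|0⟩ - 0.7749|1⟩

H² = I, so H^3 = H: a single Hadamard. With (a, b) = (-0.101, 0.9949), H gives ((a + b)/√2, (a − b)/√2) = (0.6321, -0.7749).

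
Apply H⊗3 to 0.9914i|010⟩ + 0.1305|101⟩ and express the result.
(0.04614 + 0.3505i)|000⟩ + (-0.04614 + 0.3505i)|001⟩ + (0.04614 - 0.3505i)|010⟩ + (-0.04614 - 0.3505i)|011⟩ + (-0.04614 + 0.3505i)|100⟩ + (0.04614 + 0.3505i)|101⟩ + (-0.04614 - 0.3505i)|110⟩ + (0.04614 - 0.3505i)|111⟩

H⊗3 gives amp(|y⟩) = (1/2√2) Σ_x (−1)^(x·y) amp(|x⟩), where x·y is the number of positions in which both x and y have a 1.
|000⟩: (0.9914i + 0.1305)/(2√2) = (0.04614 + 0.3505i)
|001⟩: (0.9914i - 0.1305)/(2√2) = (-0.04614 + 0.3505i)
|010⟩: (-0.9914i + 0.1305)/(2√2) = (0.04614 - 0.3505i)
|011⟩: (-0.9914i - 0.1305)/(2√2) = (-0.04614 - 0.3505i)
|100⟩: (0.9914i - 0.1305)/(2√2) = (-0.04614 + 0.3505i)
|101⟩: (0.9914i + 0.1305)/(2√2) = (0.04614 + 0.3505i)
|110⟩: (-0.9914i - 0.1305)/(2√2) = (-0.04614 - 0.3505i)
|111⟩: (-0.9914i + 0.1305)/(2√2) = (0.04614 - 0.3505i)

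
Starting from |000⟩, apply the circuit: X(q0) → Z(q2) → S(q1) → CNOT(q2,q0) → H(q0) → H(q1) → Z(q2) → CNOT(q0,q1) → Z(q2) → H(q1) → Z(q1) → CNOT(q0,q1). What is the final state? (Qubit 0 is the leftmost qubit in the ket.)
1/√2|000⟩ - 1/√2|110⟩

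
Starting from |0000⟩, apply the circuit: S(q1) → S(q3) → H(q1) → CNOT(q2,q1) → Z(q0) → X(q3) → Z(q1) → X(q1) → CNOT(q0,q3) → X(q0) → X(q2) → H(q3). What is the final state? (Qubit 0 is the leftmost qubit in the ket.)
-1/2|1010⟩ + 1/2|1011⟩ + 1/2|1110⟩ - 1/2|1111⟩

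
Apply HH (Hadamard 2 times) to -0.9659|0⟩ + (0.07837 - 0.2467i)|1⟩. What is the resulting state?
-0.9659|0⟩ + (0.07837 - 0.2467i)|1⟩

H² = I, so an even number of Hadamards cancels: H^2 = I and the state is unchanged.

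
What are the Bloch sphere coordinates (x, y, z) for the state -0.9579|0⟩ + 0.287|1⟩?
(-0.5498, 0, 0.8352)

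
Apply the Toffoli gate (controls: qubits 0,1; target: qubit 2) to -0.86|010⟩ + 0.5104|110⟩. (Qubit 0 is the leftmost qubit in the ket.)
-0.86|010⟩ + 0.5104|111⟩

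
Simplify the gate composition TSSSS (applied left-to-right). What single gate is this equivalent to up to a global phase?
T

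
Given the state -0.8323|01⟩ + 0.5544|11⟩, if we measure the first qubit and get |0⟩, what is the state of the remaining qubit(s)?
-|1⟩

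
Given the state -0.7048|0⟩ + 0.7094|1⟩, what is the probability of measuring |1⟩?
0.5032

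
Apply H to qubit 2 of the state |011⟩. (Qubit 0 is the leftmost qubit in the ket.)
1/√2|010⟩ - 1/√2|011⟩

H on qubit 2 mixes each pair of kets that differ only in qubit 2: amplitudes (a, b) of (|…0…⟩, |…1…⟩) become ((a + b)/√2, (a − b)/√2). Kets absent from the input have amplitude 0.
(|010⟩, |011⟩): (a, b) = (0, 1) → (1/√2, -1/√2)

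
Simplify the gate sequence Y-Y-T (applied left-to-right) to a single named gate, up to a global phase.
T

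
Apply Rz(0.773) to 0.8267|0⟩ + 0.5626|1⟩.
(0.7657 - 0.3116i)|0⟩ + (0.5211 + 0.2121i)|1⟩

Rz(0.773) = [[e^(−iθ/2), 0], [0, e^(iθ/2)]] with e^(±iθ/2) = cos(θ/2) ± i·sin(θ/2); θ = 0.773, cos(θ/2) ≈ 0.926234, sin(θ/2) ≈ 0.376949.
With a = amp(|0⟩) = 0.8267 and b = amp(|1⟩) = 0.5626:
new amp(|0⟩) = (0.926234 - 0.376949i)·a = (0.7657 - 0.3116i)
new amp(|1⟩) = (0.926234 + 0.376949i)·b = (0.5211 + 0.2121i)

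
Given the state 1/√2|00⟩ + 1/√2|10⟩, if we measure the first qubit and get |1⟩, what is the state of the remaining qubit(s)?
|0⟩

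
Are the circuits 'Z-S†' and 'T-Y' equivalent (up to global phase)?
No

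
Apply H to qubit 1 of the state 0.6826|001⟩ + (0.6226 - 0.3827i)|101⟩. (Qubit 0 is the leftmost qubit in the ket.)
0.4827|001⟩ + 0.4827|011⟩ + (0.4402 - 0.2706i)|101⟩ + (0.4402 - 0.2706i)|111⟩

H on qubit 1 mixes each pair of kets that differ only in qubit 1: amplitudes (a, b) of (|…0…⟩, |…1…⟩) become ((a + b)/√2, (a − b)/√2). Kets absent from the input have amplitude 0.
(|001⟩, |011⟩): (a, b) = (0.6826, 0) → (0.4827, 0.4827)
(|101⟩, |111⟩): (a, b) = ((0.6226 - 0.3827i), 0) → ((0.4402 - 0.2706i), (0.4402 - 0.2706i))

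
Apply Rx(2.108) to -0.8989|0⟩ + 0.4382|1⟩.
(-0.4441 - 0.381i)|0⟩ + (0.2165 + 0.7815i)|1⟩

Rx(2.108) = [[cos(θ/2), −i·sin(θ/2)], [−i·sin(θ/2), cos(θ/2)]]; θ = 2.108, cos(θ/2) ≈ 0.494097, sin(θ/2) ≈ 0.869407.
With a = amp(|0⟩) = -0.8989 and b = amp(|1⟩) = 0.4382:
new amp(|0⟩) = (0.494097)·a + (-0.869407i)·b = (-0.4441 - 0.381i)
new amp(|1⟩) = (-0.869407i)·a + (0.494097)·b = (0.2165 + 0.7815i)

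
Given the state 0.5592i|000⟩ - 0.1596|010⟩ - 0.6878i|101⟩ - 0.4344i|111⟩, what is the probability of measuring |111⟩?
0.1887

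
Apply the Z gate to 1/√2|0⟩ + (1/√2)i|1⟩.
1/√2|0⟩ - (1/√2)i|1⟩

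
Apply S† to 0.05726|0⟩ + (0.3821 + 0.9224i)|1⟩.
0.05726|0⟩ + (0.9224 - 0.3821i)|1⟩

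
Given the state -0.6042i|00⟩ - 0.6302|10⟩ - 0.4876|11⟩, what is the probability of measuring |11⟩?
0.2378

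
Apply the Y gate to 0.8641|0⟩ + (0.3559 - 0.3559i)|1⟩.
(-0.3559 - 0.3559i)|0⟩ + 0.8641i|1⟩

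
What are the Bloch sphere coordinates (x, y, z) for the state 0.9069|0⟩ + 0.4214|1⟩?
(0.7643, 0, 0.6449)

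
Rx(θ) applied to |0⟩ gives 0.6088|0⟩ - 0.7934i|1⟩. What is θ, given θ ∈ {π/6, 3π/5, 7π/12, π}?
7π/12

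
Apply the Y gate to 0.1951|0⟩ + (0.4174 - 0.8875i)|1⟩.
(-0.8875 - 0.4174i)|0⟩ + 0.1951i|1⟩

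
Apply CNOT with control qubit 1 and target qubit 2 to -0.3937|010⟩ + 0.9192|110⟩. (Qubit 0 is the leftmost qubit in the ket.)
-0.3937|011⟩ + 0.9192|111⟩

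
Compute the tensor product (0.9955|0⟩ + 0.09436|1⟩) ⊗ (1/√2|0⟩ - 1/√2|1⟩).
0.7039|00⟩ - 0.7039|01⟩ + 0.06672|10⟩ - 0.06672|11⟩

amp(|b₁b₂…⟩) = product of the factor amplitudes for bits b₁, b₂, …; only kets whose every factor amplitude is nonzero survive.
|00⟩: (0.9955)(1/√2) = 0.7039
|01⟩: (0.9955)(-1/√2) = -0.7039
|10⟩: (0.09436)(1/√2) = 0.06672
|11⟩: (0.09436)(-1/√2) = -0.06672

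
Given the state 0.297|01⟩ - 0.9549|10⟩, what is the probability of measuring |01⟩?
0.08821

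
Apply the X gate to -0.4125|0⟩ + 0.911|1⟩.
0.911|0⟩ - 0.4125|1⟩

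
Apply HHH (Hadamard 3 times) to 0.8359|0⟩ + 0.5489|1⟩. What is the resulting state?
0.9792|0⟩ + 0.2029|1⟩

H² = I, so H^3 = H: a single Hadamard. With (a, b) = (0.8359, 0.5489), H gives ((a + b)/√2, (a − b)/√2) = (0.9792, 0.2029).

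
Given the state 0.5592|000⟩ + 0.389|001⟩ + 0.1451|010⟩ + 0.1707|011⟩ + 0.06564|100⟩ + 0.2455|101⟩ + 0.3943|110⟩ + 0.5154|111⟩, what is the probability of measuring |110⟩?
0.1555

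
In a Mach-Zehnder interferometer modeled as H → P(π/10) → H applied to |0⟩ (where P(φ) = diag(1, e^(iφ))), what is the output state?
(0.9755 + 0.1545i)|0⟩ + (0.02447 - 0.1545i)|1⟩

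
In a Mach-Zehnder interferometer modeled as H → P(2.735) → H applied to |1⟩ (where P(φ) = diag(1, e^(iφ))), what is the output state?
(0.9592 - 0.1977i)|0⟩ + (0.04076 + 0.1977i)|1⟩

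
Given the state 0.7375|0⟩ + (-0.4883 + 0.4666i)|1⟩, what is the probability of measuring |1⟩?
0.4562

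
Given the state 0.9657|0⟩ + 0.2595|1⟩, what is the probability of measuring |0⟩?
0.9326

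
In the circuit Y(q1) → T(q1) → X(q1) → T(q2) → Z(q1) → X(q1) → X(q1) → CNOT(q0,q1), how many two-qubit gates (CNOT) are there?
1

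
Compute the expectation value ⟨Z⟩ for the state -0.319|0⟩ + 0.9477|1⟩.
-0.7964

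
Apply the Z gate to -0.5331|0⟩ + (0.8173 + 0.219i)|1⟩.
-0.5331|0⟩ + (-0.8173 - 0.219i)|1⟩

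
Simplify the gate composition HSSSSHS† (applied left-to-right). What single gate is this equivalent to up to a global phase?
S†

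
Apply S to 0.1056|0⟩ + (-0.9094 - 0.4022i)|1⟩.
0.1056|0⟩ + (0.4022 - 0.9094i)|1⟩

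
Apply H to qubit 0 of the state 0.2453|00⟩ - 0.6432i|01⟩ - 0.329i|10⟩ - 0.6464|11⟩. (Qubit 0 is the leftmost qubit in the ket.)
(0.1735 - 0.2326i)|00⟩ + (-0.4571 - 0.4548i)|01⟩ + (0.1735 + 0.2326i)|10⟩ + (0.4571 - 0.4548i)|11⟩

H on qubit 0 mixes each pair of kets that differ only in qubit 0: amplitudes (a, b) of (|…0…⟩, |…1…⟩) become ((a + b)/√2, (a − b)/√2). Kets absent from the input have amplitude 0.
(|00⟩, |10⟩): (a, b) = (0.2453, -0.329i) → ((0.1735 - 0.2326i), (0.1735 + 0.2326i))
(|01⟩, |11⟩): (a, b) = (-0.6432i, -0.6464) → ((-0.4571 - 0.4548i), (0.4571 - 0.4548i))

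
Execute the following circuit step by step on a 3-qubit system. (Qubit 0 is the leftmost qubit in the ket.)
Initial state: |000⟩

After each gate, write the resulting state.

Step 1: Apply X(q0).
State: |100⟩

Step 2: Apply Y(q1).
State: i|110⟩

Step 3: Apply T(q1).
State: (-1/√2 + (1/√2)i)|110⟩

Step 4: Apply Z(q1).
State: (1/√2 - (1/√2)i)|110⟩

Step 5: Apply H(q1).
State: (1/2 - (1/2)i)|100⟩ + (-1/2 + (1/2)i)|110⟩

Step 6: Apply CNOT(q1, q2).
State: (1/2 - (1/2)i)|100⟩ + (-1/2 + (1/2)i)|111⟩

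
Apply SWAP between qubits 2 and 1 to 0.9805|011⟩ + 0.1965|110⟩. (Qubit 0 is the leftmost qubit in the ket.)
0.9805|011⟩ + 0.1965|101⟩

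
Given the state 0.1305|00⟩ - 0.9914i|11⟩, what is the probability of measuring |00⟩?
0.01703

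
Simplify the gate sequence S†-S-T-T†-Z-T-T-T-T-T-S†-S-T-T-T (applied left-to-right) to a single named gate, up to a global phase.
Z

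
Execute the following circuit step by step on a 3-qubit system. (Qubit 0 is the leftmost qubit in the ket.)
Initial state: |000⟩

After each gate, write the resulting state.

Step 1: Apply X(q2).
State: |001⟩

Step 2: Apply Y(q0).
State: i|101⟩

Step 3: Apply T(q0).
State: (-1/√2 + (1/√2)i)|101⟩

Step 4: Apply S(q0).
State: (-1/√2 - (1/√2)i)|101⟩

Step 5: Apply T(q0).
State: -i|101⟩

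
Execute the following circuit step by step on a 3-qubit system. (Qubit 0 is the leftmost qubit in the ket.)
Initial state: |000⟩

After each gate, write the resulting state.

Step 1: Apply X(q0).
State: |100⟩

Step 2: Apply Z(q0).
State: -|100⟩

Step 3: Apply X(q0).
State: -|000⟩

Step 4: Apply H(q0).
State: -1/√2|000⟩ - 1/√2|100⟩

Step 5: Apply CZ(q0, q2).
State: -1/√2|000⟩ - 1/√2|100⟩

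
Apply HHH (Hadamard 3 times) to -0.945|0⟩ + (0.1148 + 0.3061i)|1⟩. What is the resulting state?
(-0.587 + 0.2164i)|0⟩ + (-0.7494 - 0.2164i)|1⟩

H² = I, so H^3 = H: a single Hadamard. With (a, b) = (-0.945, (0.1148 + 0.3061i)), H gives ((a + b)/√2, (a − b)/√2) = ((-0.587 + 0.2164i), (-0.7494 - 0.2164i)).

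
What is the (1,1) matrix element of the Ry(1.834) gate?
0.6082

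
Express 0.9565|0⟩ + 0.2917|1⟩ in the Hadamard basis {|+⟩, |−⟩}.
0.8826|+⟩ + 0.4701|−⟩

With |ψ⟩ = α|0⟩ + β|1⟩, the Hadamard-basis coefficients are ⟨+|ψ⟩ = (α + β)/√2 and ⟨−|ψ⟩ = (α − β)/√2.
Here α = 0.9565, β = 0.2917: (α + β)/√2 = 0.8826, (α − β)/√2 = 0.4701.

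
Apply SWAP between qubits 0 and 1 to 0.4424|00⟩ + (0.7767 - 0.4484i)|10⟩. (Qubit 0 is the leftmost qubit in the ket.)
0.4424|00⟩ + (0.7767 - 0.4484i)|01⟩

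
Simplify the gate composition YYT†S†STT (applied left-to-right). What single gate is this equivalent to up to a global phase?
T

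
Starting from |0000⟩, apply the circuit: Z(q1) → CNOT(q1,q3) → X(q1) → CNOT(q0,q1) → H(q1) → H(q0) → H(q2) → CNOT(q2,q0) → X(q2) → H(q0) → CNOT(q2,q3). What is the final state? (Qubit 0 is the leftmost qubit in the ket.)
1/2|0000⟩ + 1/2|0011⟩ - 1/2|0100⟩ - 1/2|0111⟩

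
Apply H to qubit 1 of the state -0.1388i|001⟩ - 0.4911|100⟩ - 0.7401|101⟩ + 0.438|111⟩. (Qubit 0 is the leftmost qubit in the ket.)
-0.09815i|001⟩ - 0.09815i|011⟩ - 0.3473|100⟩ - 0.2136|101⟩ - 0.3473|110⟩ - 0.833|111⟩

H on qubit 1 mixes each pair of kets that differ only in qubit 1: amplitudes (a, b) of (|…0…⟩, |…1…⟩) become ((a + b)/√2, (a − b)/√2). Kets absent from the input have amplitude 0.
(|001⟩, |011⟩): (a, b) = (-0.1388i, 0) → (-0.09815i, -0.09815i)
(|100⟩, |110⟩): (a, b) = (-0.4911, 0) → (-0.3473, -0.3473)
(|101⟩, |111⟩): (a, b) = (-0.7401, 0.438) → (-0.2136, -0.833)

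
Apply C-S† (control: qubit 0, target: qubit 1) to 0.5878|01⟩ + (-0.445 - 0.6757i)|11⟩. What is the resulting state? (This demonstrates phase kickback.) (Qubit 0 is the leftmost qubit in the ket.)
0.5878|01⟩ + (-0.6757 + 0.445i)|11⟩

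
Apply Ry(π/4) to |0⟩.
0.9239|0⟩ + 0.3827|1⟩

Ry(π/4) = [[cos(θ/2), −sin(θ/2)], [sin(θ/2), cos(θ/2)]]; θ = π/4, cos(θ/2) ≈ 0.92388, sin(θ/2) ≈ 0.382683.
With a = amp(|0⟩) = 1 and b = amp(|1⟩) = 0:
new amp(|0⟩) = (0.92388)·a + (-0.382683)·b = 0.9239
new amp(|1⟩) = (0.382683)·a + (0.92388)·b = 0.3827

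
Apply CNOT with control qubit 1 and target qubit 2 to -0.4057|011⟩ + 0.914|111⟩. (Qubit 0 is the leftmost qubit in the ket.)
-0.4057|010⟩ + 0.914|110⟩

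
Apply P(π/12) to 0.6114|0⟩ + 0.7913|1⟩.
0.6114|0⟩ + (0.7643 + 0.2048i)|1⟩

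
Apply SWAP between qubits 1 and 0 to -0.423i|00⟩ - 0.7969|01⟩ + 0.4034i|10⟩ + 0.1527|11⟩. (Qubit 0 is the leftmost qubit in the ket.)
-0.423i|00⟩ + 0.4034i|01⟩ - 0.7969|10⟩ + 0.1527|11⟩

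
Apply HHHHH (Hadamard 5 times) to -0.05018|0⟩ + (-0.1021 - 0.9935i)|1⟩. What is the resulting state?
(-0.1077 - 0.7025i)|0⟩ + (0.03671 + 0.7025i)|1⟩

H² = I, so H^5 = H: a single Hadamard. With (a, b) = (-0.05018, (-0.1021 - 0.9935i)), H gives ((a + b)/√2, (a − b)/√2) = ((-0.1077 - 0.7025i), (0.03671 + 0.7025i)).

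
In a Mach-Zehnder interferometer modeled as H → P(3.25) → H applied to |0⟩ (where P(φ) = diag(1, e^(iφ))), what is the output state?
(0.002935 - 0.0541i)|0⟩ + (0.9971 + 0.0541i)|1⟩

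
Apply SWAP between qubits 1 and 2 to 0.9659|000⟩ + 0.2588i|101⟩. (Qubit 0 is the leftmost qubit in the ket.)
0.9659|000⟩ + 0.2588i|110⟩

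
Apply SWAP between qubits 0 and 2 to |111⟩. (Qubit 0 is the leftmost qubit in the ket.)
|111⟩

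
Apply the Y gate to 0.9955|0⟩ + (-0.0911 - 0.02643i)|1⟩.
(-0.02643 + 0.0911i)|0⟩ + 0.9955i|1⟩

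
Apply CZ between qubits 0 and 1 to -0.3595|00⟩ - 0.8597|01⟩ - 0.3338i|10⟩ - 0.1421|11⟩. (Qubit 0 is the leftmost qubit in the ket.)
-0.3595|00⟩ - 0.8597|01⟩ - 0.3338i|10⟩ + 0.1421|11⟩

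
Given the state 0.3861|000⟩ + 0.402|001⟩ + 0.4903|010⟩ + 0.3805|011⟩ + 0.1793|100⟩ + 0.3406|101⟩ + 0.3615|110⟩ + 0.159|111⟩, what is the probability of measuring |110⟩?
0.1307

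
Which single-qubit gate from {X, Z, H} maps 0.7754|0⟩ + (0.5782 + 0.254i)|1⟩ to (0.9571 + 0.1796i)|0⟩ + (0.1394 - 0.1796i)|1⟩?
H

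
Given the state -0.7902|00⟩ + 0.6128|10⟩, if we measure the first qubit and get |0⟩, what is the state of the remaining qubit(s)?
-|0⟩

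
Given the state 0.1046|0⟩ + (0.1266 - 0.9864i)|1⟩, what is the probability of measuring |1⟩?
0.989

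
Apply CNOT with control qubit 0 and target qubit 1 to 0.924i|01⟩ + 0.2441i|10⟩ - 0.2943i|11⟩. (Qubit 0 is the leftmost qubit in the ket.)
0.924i|01⟩ - 0.2943i|10⟩ + 0.2441i|11⟩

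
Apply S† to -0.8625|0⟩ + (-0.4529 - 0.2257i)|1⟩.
-0.8625|0⟩ + (-0.2257 + 0.4529i)|1⟩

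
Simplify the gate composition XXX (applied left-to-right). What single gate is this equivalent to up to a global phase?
X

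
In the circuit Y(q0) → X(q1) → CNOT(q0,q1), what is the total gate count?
3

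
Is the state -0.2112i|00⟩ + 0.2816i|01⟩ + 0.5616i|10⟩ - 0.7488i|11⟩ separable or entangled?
Separable

Writing the state as a|00⟩ + b|01⟩ + c|10⟩ + d|11⟩, it is a product state iff ad − bc = 0.
Here (a, b, c, d) = (-0.2112i, 0.2816i, 0.5616i, -0.7488i): ad − bc = (-0.2112i)(-0.7488i) − (0.2816i)(0.5616i) = 0, so the state is separable.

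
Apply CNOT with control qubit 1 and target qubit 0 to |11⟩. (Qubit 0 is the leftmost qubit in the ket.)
|01⟩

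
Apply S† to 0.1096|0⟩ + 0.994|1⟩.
0.1096|0⟩ - 0.994i|1⟩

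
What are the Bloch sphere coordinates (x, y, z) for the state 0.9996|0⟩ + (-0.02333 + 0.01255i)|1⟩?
(-0.04664, 0.02509, 0.9985)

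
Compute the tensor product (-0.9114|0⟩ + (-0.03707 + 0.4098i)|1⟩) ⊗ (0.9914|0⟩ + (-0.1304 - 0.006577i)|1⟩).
-0.9036|00⟩ + (0.1188 + 0.005994i)|01⟩ + (-0.03675 + 0.4063i)|10⟩ + (0.007529 - 0.05319i)|11⟩

amp(|b₁b₂…⟩) = product of the factor amplitudes for bits b₁, b₂, …; only kets whose every factor amplitude is nonzero survive.
|00⟩: (-0.9114)(0.9914) = -0.9036
|01⟩: (-0.9114)(-0.1304 - 0.006577i) = (0.1188 + 0.005994i)
|10⟩: (-0.03707 + 0.4098i)(0.9914) = (-0.03675 + 0.4063i)
|11⟩: (-0.03707 + 0.4098i)(-0.1304 - 0.006577i) = (0.007529 - 0.05319i)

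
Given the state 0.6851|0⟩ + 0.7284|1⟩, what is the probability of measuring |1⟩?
0.5306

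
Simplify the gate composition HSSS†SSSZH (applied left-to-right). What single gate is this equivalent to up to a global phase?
X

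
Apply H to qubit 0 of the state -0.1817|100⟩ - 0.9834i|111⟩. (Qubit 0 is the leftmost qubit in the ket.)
-0.1285|000⟩ - 0.6954i|011⟩ + 0.1285|100⟩ + 0.6954i|111⟩

H on qubit 0 mixes each pair of kets that differ only in qubit 0: amplitudes (a, b) of (|…0…⟩, |…1…⟩) become ((a + b)/√2, (a − b)/√2). Kets absent from the input have amplitude 0.
(|000⟩, |100⟩): (a, b) = (0, -0.1817) → (-0.1285, 0.1285)
(|011⟩, |111⟩): (a, b) = (0, -0.9834i) → (-0.6954i, 0.6954i)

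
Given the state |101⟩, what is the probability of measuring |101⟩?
1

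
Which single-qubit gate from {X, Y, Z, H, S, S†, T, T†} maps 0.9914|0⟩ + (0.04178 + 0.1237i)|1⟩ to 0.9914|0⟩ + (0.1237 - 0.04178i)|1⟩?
S†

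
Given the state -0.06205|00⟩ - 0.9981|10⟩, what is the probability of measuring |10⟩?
0.9962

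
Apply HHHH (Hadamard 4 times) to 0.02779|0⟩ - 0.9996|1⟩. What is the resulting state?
0.02779|0⟩ - 0.9996|1⟩

H² = I, so an even number of Hadamards cancels: H^4 = I and the state is unchanged.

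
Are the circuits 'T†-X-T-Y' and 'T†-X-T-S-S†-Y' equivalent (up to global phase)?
Yes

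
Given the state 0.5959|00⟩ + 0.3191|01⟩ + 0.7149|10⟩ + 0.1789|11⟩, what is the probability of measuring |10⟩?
0.5111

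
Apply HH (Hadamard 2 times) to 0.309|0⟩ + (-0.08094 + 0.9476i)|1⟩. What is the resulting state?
0.309|0⟩ + (-0.08094 + 0.9476i)|1⟩

H² = I, so an even number of Hadamards cancels: H^2 = I and the state is unchanged.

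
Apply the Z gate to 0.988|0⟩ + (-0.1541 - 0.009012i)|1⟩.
0.988|0⟩ + (0.1541 + 0.009012i)|1⟩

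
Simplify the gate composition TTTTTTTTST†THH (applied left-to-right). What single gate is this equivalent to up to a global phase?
S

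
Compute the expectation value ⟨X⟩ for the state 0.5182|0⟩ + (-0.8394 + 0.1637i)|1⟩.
-0.87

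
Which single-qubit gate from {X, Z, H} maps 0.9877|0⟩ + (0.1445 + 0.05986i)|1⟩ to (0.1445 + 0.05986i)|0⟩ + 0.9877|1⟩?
X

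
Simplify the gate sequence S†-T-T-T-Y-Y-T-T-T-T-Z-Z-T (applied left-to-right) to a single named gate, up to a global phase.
S†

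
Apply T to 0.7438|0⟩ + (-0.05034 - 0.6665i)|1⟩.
0.7438|0⟩ + (0.4357 - 0.5069i)|1⟩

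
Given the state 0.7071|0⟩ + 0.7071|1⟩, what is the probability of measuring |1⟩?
0.5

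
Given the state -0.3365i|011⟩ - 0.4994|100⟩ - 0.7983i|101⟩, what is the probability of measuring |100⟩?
0.2494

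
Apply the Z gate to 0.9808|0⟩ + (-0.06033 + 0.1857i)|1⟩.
0.9808|0⟩ + (0.06033 - 0.1857i)|1⟩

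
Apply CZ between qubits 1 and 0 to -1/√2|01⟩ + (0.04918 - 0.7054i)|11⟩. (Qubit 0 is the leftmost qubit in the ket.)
-1/√2|01⟩ + (-0.04918 + 0.7054i)|11⟩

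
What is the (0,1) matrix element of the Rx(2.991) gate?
-0.9972i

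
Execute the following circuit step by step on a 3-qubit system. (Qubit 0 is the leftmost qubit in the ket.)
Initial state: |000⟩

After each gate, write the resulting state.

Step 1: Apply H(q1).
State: 1/√2|000⟩ + 1/√2|010⟩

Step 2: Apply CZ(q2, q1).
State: 1/√2|000⟩ + 1/√2|010⟩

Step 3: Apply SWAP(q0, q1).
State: 1/√2|000⟩ + 1/√2|100⟩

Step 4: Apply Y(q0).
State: -(1/√2)i|000⟩ + (1/√2)i|100⟩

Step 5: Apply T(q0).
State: -(1/√2)i|000⟩ + (-1/2 + (1/2)i)|100⟩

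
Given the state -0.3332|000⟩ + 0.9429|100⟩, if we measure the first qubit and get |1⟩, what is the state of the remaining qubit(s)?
|00⟩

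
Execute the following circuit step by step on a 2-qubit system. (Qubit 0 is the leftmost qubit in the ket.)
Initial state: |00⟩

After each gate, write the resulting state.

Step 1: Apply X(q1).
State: |01⟩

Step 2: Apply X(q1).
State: |00⟩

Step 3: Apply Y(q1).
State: i|01⟩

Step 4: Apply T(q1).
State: (-1/√2 + (1/√2)i)|01⟩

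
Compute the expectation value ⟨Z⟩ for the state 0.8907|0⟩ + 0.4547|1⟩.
0.5866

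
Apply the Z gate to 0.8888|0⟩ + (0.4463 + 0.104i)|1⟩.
0.8888|0⟩ + (-0.4463 - 0.104i)|1⟩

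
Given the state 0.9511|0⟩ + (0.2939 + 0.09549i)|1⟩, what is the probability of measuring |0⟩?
0.9046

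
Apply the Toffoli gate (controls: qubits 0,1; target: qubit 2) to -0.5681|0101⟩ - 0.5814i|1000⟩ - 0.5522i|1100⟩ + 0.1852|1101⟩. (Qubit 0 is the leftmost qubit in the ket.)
-0.5681|0101⟩ - 0.5814i|1000⟩ - 0.5522i|1110⟩ + 0.1852|1111⟩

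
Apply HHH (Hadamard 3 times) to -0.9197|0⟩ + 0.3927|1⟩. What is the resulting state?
-0.3726|0⟩ - 0.928|1⟩

H² = I, so H^3 = H: a single Hadamard. With (a, b) = (-0.9197, 0.3927), H gives ((a + b)/√2, (a − b)/√2) = (-0.3726, -0.928).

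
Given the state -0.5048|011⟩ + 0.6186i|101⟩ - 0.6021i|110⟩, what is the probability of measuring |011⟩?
0.2548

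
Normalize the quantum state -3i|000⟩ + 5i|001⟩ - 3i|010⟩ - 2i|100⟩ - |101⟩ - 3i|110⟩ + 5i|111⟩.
-0.3313i|000⟩ + 0.5522i|001⟩ - 0.3313i|010⟩ - 0.2209i|100⟩ - 0.1104|101⟩ - 0.3313i|110⟩ + 0.5522i|111⟩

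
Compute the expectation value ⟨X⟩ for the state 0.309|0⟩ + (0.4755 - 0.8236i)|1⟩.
0.2939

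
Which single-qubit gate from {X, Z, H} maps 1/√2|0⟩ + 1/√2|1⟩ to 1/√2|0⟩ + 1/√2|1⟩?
X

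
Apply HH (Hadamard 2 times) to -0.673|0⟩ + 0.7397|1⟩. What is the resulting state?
-0.673|0⟩ + 0.7397|1⟩

H² = I, so an even number of Hadamards cancels: H^2 = I and the state is unchanged.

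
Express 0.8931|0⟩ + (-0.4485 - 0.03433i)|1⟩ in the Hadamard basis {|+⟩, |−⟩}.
(0.3144 - 0.02427i)|+⟩ + (0.9487 + 0.02427i)|−⟩

With |ψ⟩ = α|0⟩ + β|1⟩, the Hadamard-basis coefficients are ⟨+|ψ⟩ = (α + β)/√2 and ⟨−|ψ⟩ = (α − β)/√2.
Here α = 0.8931, β = (-0.4485 - 0.03433i): (α + β)/√2 = (0.3144 - 0.02427i), (α − β)/√2 = (0.9487 + 0.02427i).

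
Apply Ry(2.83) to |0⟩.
0.1552|0⟩ + 0.9879|1⟩

Ry(2.83) = [[cos(θ/2), −sin(θ/2)], [sin(θ/2), cos(θ/2)]]; θ = 2.83, cos(θ/2) ≈ 0.155167, sin(θ/2) ≈ 0.987888.
With a = amp(|0⟩) = 1 and b = amp(|1⟩) = 0:
new amp(|0⟩) = (0.155167)·a + (-0.987888)·b = 0.1552
new amp(|1⟩) = (0.987888)·a + (0.155167)·b = 0.9879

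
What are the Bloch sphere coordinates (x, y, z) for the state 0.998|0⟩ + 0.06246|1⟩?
(0.1247, 0, 0.9921)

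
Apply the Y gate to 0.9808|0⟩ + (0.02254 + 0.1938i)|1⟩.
(0.1938 - 0.02254i)|0⟩ + 0.9808i|1⟩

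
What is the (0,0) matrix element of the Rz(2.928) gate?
(0.1066 - 0.9943i)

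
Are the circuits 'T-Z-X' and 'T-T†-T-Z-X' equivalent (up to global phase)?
Yes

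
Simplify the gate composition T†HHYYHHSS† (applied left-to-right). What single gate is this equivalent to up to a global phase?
T†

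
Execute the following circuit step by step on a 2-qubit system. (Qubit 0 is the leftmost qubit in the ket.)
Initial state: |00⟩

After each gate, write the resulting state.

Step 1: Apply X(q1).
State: |01⟩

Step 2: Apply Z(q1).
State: -|01⟩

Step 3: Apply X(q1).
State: -|00⟩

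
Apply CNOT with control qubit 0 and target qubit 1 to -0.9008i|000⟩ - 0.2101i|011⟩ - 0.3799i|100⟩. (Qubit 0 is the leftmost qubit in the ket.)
-0.9008i|000⟩ - 0.2101i|011⟩ - 0.3799i|110⟩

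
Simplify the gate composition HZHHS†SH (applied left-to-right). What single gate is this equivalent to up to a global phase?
X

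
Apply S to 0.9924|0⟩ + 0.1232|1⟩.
0.9924|0⟩ + 0.1232i|1⟩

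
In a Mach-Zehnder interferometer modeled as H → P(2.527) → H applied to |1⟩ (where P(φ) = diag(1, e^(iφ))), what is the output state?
(0.9085 - 0.2883i)|0⟩ + (0.0915 + 0.2883i)|1⟩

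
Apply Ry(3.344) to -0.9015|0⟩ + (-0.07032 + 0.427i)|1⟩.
(0.161 - 0.4248i)|0⟩ + (-0.8898 - 0.04314i)|1⟩

Ry(3.344) = [[cos(θ/2), −sin(θ/2)], [sin(θ/2), cos(θ/2)]]; θ = 3.344, cos(θ/2) ≈ -0.101031, sin(θ/2) ≈ 0.994883.
With a = amp(|0⟩) = -0.9015 and b = amp(|1⟩) = (-0.07032 + 0.427i):
new amp(|0⟩) = (-0.101031)·a + (-0.994883)·b = (0.161 - 0.4248i)
new amp(|1⟩) = (0.994883)·a + (-0.101031)·b = (-0.8898 - 0.04314i)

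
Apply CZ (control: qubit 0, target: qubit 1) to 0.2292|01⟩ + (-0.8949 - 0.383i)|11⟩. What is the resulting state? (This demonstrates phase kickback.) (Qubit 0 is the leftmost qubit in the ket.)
0.2292|01⟩ + (0.8949 + 0.383i)|11⟩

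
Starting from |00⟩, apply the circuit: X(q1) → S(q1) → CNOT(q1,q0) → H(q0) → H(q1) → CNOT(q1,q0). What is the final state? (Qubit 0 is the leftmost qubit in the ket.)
(1/2)i|00⟩ + (1/2)i|01⟩ - (1/2)i|10⟩ - (1/2)i|11⟩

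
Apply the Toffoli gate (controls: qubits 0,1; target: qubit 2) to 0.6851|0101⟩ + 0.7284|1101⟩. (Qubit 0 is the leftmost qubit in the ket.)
0.6851|0101⟩ + 0.7284|1111⟩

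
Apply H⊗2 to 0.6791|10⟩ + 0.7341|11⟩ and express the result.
0.7066|00⟩ - 0.0275|01⟩ - 0.7066|10⟩ + 0.0275|11⟩

H⊗2 gives amp(|y⟩) = (1/2) Σ_x (−1)^(x·y) amp(|x⟩), where x·y is the number of positions in which both x and y have a 1.
|00⟩: (0.6791 + 0.7341)/2 = 0.7066
|01⟩: (0.6791 - 0.7341)/2 = -0.0275
|10⟩: (-0.6791 - 0.7341)/2 = -0.7066
|11⟩: (-0.6791 + 0.7341)/2 = 0.0275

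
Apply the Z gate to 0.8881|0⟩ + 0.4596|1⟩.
0.8881|0⟩ - 0.4596|1⟩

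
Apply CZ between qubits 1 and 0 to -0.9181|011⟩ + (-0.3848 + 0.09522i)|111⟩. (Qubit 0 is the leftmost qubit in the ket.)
-0.9181|011⟩ + (0.3848 - 0.09522i)|111⟩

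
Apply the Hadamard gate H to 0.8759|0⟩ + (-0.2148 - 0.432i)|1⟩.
(0.4675 - 0.3055i)|0⟩ + (0.7712 + 0.3055i)|1⟩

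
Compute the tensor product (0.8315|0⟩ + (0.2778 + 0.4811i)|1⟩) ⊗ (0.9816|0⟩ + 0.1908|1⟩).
0.8162|00⟩ + 0.1587|01⟩ + (0.2727 + 0.4722i)|10⟩ + (0.053 + 0.09179i)|11⟩

amp(|b₁b₂…⟩) = product of the factor amplitudes for bits b₁, b₂, …; only kets whose every factor amplitude is nonzero survive.
|00⟩: (0.8315)(0.9816) = 0.8162
|01⟩: (0.8315)(0.1908) = 0.1587
|10⟩: (0.2778 + 0.4811i)(0.9816) = (0.2727 + 0.4722i)
|11⟩: (0.2778 + 0.4811i)(0.1908) = (0.053 + 0.09179i)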